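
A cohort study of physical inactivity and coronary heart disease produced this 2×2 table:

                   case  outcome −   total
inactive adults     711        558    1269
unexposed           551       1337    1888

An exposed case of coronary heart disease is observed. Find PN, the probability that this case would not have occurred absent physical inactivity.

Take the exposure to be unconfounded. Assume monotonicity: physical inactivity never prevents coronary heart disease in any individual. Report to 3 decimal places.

PN ≈ 0.479

p₁ = P(outcome | exposed) = 711/1269 = 0.56028
p₀ = P(outcome | unexposed) = 551/1888 = 0.29184
Under exogeneity and monotonicity, PN = (p₁ − p₀)/p₁.
PN = (0.56028 − 0.29184) / 0.56028 ≈ 0.4791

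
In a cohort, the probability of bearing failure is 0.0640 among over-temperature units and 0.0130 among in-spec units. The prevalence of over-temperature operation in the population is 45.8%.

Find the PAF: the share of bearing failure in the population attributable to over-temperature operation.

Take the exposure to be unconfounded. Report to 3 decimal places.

Let p₁ = 0.064, p₀ = 0.013.
Overall risk P(Y=1) = π·p₁ + (1−π)·p₀ = 0.458×0.064 + 0.542×0.013 = 0.036358.
Under exogeneity, PAF = [P(Y=1) − p₀] / P(Y=1).
PAF = (0.036358 − 0.013) / 0.036358 ≈ 0.6424

PAF ≈ 0.642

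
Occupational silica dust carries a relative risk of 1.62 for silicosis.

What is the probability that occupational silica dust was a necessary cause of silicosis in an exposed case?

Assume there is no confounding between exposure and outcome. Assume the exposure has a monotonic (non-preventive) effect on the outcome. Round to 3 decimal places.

Under exogeneity and monotonicity, PN = (RR − 1) / RR = 1 − 1/RR.
PN = (1.62 − 1) / 1.62 = 0.62 / 1.62 ≈ 0.3827

PN ≈ 0.383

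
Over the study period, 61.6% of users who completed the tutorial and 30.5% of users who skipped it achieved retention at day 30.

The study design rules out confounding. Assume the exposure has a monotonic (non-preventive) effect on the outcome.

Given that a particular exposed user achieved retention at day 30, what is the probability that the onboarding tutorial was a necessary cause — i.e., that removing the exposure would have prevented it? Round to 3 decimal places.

p₁ = 0.616, p₀ = 0.305.
Under exogeneity and monotonicity, PN = (p₁ − p₀) / p₁.
PN = (0.616 − 0.305) / 0.616 = 0.311 / 0.616 ≈ 0.5049

PN ≈ 0.505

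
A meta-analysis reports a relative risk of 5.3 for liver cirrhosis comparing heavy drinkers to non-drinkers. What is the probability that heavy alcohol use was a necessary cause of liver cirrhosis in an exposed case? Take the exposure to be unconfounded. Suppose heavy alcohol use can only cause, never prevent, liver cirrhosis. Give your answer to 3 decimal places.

Under exogeneity and monotonicity, PN = (RR − 1) / RR = 1 − 1/RR.
PN = (5.3 − 1) / 5.3 = 4.3 / 5.3 ≈ 0.8113

PN ≈ 0.811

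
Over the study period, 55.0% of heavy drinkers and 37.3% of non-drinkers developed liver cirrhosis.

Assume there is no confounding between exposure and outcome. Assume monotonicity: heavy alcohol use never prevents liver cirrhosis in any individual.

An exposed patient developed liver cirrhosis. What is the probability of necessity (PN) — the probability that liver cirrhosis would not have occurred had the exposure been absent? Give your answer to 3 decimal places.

p₁ = 0.55, p₀ = 0.373.
Under exogeneity and monotonicity, PN = (p₁ − p₀) / p₁.
PN = (0.55 − 0.373) / 0.55 = 0.177 / 0.55 ≈ 0.3218

PN ≈ 0.322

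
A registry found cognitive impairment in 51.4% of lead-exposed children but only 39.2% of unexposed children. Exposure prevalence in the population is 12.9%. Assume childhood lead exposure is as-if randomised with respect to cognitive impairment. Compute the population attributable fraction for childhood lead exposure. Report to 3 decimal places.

p₁ = 0.514, p₀ = 0.392.
Overall risk P(Y=1) = π·p₁ + (1−π)·p₀ = 0.129×0.514 + 0.871×0.392 = 0.40774.
Under exogeneity, PAF = [P(Y=1) − p₀] / P(Y=1).
PAF = (0.40774 − 0.392) / 0.40774 ≈ 0.0386

PAF ≈ 0.039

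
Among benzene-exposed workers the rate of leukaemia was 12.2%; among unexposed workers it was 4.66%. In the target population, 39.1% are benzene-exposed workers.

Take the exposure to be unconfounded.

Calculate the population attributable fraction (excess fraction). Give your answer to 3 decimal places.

PAF ≈ 0.387

p₁ = 0.122, p₀ = 0.0466.
Overall risk P(Y=1) = π·p₁ + (1−π)·p₀ = 0.391×0.122 + 0.609×0.0466 = 0.076081.
Under exogeneity, PAF = [P(Y=1) − p₀] / P(Y=1).
PAF = (0.076081 − 0.0466) / 0.076081 ≈ 0.3875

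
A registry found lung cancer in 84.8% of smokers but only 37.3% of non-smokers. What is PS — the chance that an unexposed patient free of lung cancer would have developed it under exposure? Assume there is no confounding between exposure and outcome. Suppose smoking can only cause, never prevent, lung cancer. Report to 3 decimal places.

PS ≈ 0.758

p₁ = 0.848, p₀ = 0.373.
Under exogeneity and monotonicity, PS = (p₁ − p₀) / (1 − p₀).
PS = (0.848 − 0.373) / (1 − 0.373) = 0.475 / 0.627 ≈ 0.7576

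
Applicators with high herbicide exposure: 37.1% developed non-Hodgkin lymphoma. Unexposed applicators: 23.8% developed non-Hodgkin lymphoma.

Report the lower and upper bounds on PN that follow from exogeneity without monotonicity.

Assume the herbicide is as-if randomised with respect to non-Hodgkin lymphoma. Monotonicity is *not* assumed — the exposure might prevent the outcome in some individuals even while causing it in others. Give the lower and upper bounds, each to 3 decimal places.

0.358 ≤ PN ≤ 1.000

p₁ = 0.371, p₀ = 0.238.
Under exogeneity alone the bounds on PN are max{0,(p₁−p₀)/p₁} ≤ PN ≤ min{1,(1−p₀)/p₁}.
  lower = (p₁ − p₀)/p₁ = 0.133 / 0.371 ≈ 0.3585
  upper = min{1, (1 − p₀)/p₁} = 0.762 / 0.371 ≈ 2.0539 → capped at 1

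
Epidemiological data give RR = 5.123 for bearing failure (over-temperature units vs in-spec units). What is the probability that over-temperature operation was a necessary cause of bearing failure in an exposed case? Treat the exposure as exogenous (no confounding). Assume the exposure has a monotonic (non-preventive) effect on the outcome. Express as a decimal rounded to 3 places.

PN ≈ 0.805

Under exogeneity and monotonicity, PN = (RR − 1) / RR = 1 − 1/RR.
PN = (5.123 − 1) / 5.123 = 4.123 / 5.123 ≈ 0.8048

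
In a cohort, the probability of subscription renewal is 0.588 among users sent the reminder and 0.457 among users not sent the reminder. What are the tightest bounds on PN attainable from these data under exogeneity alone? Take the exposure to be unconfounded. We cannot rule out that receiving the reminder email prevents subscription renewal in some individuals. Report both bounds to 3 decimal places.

0.223 ≤ PN ≤ 0.923

Let p₁ = 0.588, p₀ = 0.457.
Under exogeneity alone the bounds on PN are max{0,(p₁−p₀)/p₁} ≤ PN ≤ min{1,(1−p₀)/p₁}.
  lower = (p₁ − p₀)/p₁ = 0.131 / 0.588 ≈ 0.2228
  upper = min{1, (1 − p₀)/p₁} = 0.543 / 0.588 ≈ 0.9235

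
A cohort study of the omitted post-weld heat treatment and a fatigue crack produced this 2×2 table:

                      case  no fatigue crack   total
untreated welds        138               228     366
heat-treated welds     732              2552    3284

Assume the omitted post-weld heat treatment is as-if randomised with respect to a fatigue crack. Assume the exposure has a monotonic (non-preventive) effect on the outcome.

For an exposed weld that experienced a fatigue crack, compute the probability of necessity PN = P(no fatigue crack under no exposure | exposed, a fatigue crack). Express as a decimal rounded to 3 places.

p₁ = P(outcome | exposed) = 138/366 = 0.37705
p₀ = P(outcome | unexposed) = 732/3284 = 0.2229
Under exogeneity and monotonicity, PN = (p₁ − p₀)/p₁.
PN = (0.37705 − 0.2229) / 0.37705 ≈ 0.4088

PN ≈ 0.409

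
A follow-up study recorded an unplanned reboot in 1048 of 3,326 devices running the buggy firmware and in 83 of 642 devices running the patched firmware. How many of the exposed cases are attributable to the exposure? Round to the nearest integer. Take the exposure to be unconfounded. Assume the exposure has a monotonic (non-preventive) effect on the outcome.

about 618 cases

p₁ = P(outcome | exposed) = 1048/3326 = 0.31509
p₀ = P(outcome | unexposed) = 83/642 = 0.12928
PN = (p₁ − p₀)/p₁ = (0.31509 − 0.12928) / 0.31509 ≈ 0.58970.
Attributable cases ≈ PN × (exposed cases) = 0.58970 × 1048 ≈ 618.00.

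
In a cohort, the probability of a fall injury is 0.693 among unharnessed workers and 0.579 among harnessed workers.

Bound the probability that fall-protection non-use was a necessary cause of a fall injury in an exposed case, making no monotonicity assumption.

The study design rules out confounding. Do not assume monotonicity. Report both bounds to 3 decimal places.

0.165 ≤ PN ≤ 0.608

Let p₁ = 0.693, p₀ = 0.579.
Under exogeneity alone the bounds on PN are max{0,(p₁−p₀)/p₁} ≤ PN ≤ min{1,(1−p₀)/p₁}.
  lower = (p₁ − p₀)/p₁ = 0.114 / 0.693 ≈ 0.1645
  upper = min{1, (1 − p₀)/p₁} = 0.421 / 0.693 ≈ 0.6075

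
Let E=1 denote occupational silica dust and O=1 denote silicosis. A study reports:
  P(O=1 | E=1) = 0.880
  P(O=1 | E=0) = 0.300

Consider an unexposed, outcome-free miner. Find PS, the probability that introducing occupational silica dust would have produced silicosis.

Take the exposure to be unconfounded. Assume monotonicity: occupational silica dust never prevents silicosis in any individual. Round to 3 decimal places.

PS ≈ 0.829

Let p₁ = 0.88, p₀ = 0.3.
Under exogeneity and monotonicity, PS = (p₁ − p₀) / (1 − p₀).
PS = (0.88 − 0.3) / (1 − 0.3) = 0.58 / 0.7 ≈ 0.8286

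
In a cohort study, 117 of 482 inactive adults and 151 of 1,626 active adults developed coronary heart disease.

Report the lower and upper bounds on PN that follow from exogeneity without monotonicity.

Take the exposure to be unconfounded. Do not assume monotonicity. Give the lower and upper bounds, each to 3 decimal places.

0.617 ≤ PN ≤ 1.000

p₁ = P(outcome | exposed) = 117/482 = 0.24274
p₀ = P(outcome | unexposed) = 151/1626 = 0.092866
Under exogeneity alone the bounds on PN are max{0,(p₁−p₀)/p₁} ≤ PN ≤ min{1,(1−p₀)/p₁}.
  lower = (p₁ − p₀)/p₁ = 0.14987 / 0.24274 ≈ 0.6174
  upper = min{1, (1 − p₀)/p₁} = 0.90713 / 0.24274 ≈ 3.7371 → capped at 1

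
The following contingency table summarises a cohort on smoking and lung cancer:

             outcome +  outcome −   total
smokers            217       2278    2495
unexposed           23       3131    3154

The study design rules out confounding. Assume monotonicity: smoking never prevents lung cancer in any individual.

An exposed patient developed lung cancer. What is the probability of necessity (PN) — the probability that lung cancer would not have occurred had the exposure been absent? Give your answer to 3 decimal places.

p₁ = P(outcome | exposed) = 217/2495 = 0.086974
p₀ = P(outcome | unexposed) = 23/3154 = 0.0072923
Under exogeneity and monotonicity, PN = (p₁ − p₀) / p₁.
PN = (0.086974 − 0.0072923) / 0.086974 = 0.079682 / 0.086974 ≈ 0.9162

PN ≈ 0.916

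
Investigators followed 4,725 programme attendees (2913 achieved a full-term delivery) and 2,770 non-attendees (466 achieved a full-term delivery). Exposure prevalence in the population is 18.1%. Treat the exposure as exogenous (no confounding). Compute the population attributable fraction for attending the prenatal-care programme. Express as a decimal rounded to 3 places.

PAF ≈ 0.325

p₁ = P(outcome | exposed) = 2913/4725 = 0.61651
p₀ = P(outcome | unexposed) = 466/2770 = 0.16823
Overall risk P(Y=1) = π·p₁ + (1−π)·p₀ = 0.181×0.61651 + 0.819×0.16823 = 0.24937.
Under exogeneity, PAF = [P(Y=1) − p₀] / P(Y=1).
PAF = (0.24937 − 0.16823) / 0.24937 ≈ 0.3254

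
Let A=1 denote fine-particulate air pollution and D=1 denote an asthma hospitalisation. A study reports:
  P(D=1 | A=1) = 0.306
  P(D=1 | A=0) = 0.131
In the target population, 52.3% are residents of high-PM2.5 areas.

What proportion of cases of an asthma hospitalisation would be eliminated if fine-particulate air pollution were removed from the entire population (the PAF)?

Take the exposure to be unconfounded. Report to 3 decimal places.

Let p₁ = 0.306, p₀ = 0.131.
Overall risk P(Y=1) = π·p₁ + (1−π)·p₀ = 0.523×0.306 + 0.477×0.131 = 0.22253.
Under exogeneity, PAF = [P(Y=1) − p₀] / P(Y=1).
PAF = (0.22253 − 0.131) / 0.22253 ≈ 0.4113

PAF ≈ 0.411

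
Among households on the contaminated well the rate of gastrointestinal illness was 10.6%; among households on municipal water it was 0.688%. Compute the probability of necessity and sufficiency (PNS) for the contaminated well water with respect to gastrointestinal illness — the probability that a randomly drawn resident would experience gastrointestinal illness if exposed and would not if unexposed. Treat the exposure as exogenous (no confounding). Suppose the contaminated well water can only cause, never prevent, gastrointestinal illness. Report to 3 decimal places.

p₁ = 0.106, p₀ = 0.00688.
Under exogeneity and monotonicity, PNS = p₁ − p₀.
PNS = 0.106 − 0.00688 = 0.09912

PNS ≈ 0.099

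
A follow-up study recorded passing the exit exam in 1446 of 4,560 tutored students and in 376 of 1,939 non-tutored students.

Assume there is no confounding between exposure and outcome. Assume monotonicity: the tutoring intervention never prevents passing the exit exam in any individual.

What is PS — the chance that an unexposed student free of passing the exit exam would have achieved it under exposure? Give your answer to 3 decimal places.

PS ≈ 0.153

p₁ = P(outcome | exposed) = 1446/4560 = 0.31711
p₀ = P(outcome | unexposed) = 376/1939 = 0.19391
Under exogeneity and monotonicity, PS = (p₁ − p₀) / (1 − p₀).
PS = (0.31711 − 0.19391) / (1 − 0.19391) = 0.12319 / 0.80609 ≈ 0.1528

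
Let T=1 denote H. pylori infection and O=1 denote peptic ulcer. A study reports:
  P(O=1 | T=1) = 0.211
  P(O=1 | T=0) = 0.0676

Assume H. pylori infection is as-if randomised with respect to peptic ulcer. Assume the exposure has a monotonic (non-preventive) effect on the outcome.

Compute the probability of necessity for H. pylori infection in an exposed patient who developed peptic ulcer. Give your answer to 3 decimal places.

PN ≈ 0.680

Let p₁ = 0.211, p₀ = 0.0676.
Under exogeneity and monotonicity, PN = (p₁ − p₀) / p₁.
PN = (0.211 − 0.0676) / 0.211 = 0.1434 / 0.211 ≈ 0.6796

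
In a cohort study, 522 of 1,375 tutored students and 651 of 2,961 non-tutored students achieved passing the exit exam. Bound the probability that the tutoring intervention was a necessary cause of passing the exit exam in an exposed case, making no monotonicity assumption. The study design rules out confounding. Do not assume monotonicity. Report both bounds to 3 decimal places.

0.421 ≤ PN ≤ 1.000

p₁ = P(outcome | exposed) = 522/1375 = 0.37964
p₀ = P(outcome | unexposed) = 651/2961 = 0.21986
Under exogeneity alone the bounds on PN are max{0,(p₁−p₀)/p₁} ≤ PN ≤ min{1,(1−p₀)/p₁}.
  lower = (p₁ − p₀)/p₁ = 0.15978 / 0.37964 ≈ 0.4209
  upper = min{1, (1 − p₀)/p₁} = 0.78014 / 0.37964 ≈ 2.0550 → capped at 1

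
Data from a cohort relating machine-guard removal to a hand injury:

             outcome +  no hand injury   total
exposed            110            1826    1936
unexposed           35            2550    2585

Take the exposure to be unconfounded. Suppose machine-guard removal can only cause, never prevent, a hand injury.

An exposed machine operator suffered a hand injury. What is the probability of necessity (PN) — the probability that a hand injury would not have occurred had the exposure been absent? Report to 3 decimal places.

PN ≈ 0.762

p₁ = P(outcome | exposed) = 110/1936 = 0.056818
p₀ = P(outcome | unexposed) = 35/2585 = 0.01354
Under exogeneity and monotonicity, PN = (p₁ − p₀) / p₁.
PN = (0.056818 − 0.01354) / 0.056818 = 0.043279 / 0.056818 ≈ 0.7617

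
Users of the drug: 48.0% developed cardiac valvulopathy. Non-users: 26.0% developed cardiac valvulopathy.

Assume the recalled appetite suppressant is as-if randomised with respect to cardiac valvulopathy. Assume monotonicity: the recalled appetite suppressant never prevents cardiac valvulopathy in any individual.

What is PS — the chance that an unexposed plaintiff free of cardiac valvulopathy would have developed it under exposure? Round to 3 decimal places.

p₁ = 0.48, p₀ = 0.26.
Under exogeneity and monotonicity, PS = (p₁ − p₀) / (1 − p₀).
PS = (0.48 − 0.26) / (1 − 0.26) = 0.22 / 0.74 ≈ 0.2973

PS ≈ 0.297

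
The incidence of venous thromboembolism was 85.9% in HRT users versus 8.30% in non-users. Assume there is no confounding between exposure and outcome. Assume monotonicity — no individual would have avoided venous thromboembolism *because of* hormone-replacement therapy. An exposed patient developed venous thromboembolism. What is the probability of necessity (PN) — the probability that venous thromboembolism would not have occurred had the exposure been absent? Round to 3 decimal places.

p₁ = 0.859, p₀ = 0.083.
Under exogeneity and monotonicity, PN = (p₁ − p₀) / p₁.
PN = (0.859 − 0.083) / 0.859 = 0.776 / 0.859 ≈ 0.9034

PN ≈ 0.903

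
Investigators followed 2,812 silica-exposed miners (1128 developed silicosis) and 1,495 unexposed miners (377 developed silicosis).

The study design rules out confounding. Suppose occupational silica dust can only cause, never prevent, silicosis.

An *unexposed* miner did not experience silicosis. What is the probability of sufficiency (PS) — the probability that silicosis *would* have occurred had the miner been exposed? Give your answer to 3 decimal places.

p₁ = P(outcome | exposed) = 1128/2812 = 0.40114
p₀ = P(outcome | unexposed) = 377/1495 = 0.25217
Under exogeneity and monotonicity, PS = (p₁ − p₀) / (1 − p₀).
PS = (0.40114 − 0.25217) / (1 − 0.25217) = 0.14896 / 0.74783 ≈ 0.1992

PS ≈ 0.199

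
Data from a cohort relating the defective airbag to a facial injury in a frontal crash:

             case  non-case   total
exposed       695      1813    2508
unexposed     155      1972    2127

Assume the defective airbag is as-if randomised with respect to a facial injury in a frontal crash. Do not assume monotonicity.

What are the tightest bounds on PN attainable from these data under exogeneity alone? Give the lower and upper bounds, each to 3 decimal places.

0.737 ≤ PN ≤ 1.000

p₁ = P(outcome | exposed) = 695/2508 = 0.27711
p₀ = P(outcome | unexposed) = 155/2127 = 0.072873
Under exogeneity alone the bounds on PN are max{0,(p₁−p₀)/p₁} ≤ PN ≤ min{1,(1−p₀)/p₁}.
  lower = (p₁ − p₀)/p₁ = 0.20424 / 0.27711 ≈ 0.7370
  upper = min{1, (1 − p₀)/p₁} = 0.92713 / 0.27711 ≈ 3.3457 → capped at 1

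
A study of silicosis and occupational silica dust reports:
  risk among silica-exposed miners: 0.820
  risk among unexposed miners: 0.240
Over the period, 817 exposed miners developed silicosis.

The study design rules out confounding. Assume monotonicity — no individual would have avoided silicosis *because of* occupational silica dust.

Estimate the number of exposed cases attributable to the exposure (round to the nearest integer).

Let p₁ = 0.82, p₀ = 0.24.
PN = (p₁ − p₀)/p₁ = (0.82 − 0.24) / 0.82 ≈ 0.70732.
Attributable cases ≈ PN × (exposed cases) = 0.70732 × 817 ≈ 577.88.

about 578 cases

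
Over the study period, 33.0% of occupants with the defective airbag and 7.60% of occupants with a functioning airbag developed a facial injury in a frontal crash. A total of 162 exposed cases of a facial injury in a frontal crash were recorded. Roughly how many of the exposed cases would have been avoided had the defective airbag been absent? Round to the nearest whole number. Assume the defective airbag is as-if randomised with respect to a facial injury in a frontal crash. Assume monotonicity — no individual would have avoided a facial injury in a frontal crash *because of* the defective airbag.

about 125 cases

p₁ = 0.33, p₀ = 0.076.
PN = (p₁ − p₀)/p₁ = (0.33 − 0.076) / 0.33 ≈ 0.76970.
Attributable cases ≈ PN × (exposed cases) = 0.76970 × 162 ≈ 124.69.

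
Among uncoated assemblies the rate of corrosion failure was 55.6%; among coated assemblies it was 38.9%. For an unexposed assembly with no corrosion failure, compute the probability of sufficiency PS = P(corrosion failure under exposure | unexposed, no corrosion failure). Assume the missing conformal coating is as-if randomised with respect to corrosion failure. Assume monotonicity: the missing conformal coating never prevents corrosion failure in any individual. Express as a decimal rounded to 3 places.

p₁ = 0.556, p₀ = 0.389.
Under exogeneity and monotonicity, PS = (p₁ − p₀) / (1 − p₀).
PS = (0.556 − 0.389) / (1 − 0.389) = 0.167 / 0.611 ≈ 0.2733

PS ≈ 0.273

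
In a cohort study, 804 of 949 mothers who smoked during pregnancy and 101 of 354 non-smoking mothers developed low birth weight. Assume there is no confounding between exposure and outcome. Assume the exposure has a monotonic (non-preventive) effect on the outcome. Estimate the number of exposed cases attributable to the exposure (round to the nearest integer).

about 533 cases

p₁ = P(outcome | exposed) = 804/949 = 0.84721
p₀ = P(outcome | unexposed) = 101/354 = 0.28531
PN = (p₁ − p₀)/p₁ = (0.84721 − 0.28531) / 0.84721 ≈ 0.66323.
Attributable cases ≈ PN × (exposed cases) = 0.66323 × 804 ≈ 533.24.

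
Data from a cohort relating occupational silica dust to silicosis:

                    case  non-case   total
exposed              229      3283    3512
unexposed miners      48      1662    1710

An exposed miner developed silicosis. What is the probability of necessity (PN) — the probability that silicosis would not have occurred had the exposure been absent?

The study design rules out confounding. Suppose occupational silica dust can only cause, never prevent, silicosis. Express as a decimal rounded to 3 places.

PN ≈ 0.570

p₁ = P(outcome | exposed) = 229/3512 = 0.065205
p₀ = P(outcome | unexposed) = 48/1710 = 0.02807
Under exogeneity and monotonicity, PN = (p₁ − p₀)/p₁.
PN = (0.065205 − 0.02807) / 0.065205 ≈ 0.5695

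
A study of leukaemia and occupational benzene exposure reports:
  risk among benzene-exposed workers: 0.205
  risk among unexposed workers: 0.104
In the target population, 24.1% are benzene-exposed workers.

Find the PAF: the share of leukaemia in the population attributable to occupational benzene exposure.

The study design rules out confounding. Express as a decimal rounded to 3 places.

PAF ≈ 0.190

Let p₁ = 0.205, p₀ = 0.104.
Overall risk P(Y=1) = π·p₁ + (1−π)·p₀ = 0.241×0.205 + 0.759×0.104 = 0.12834.
Under exogeneity, PAF = [P(Y=1) − p₀] / P(Y=1).
PAF = (0.12834 − 0.104) / 0.12834 ≈ 0.1897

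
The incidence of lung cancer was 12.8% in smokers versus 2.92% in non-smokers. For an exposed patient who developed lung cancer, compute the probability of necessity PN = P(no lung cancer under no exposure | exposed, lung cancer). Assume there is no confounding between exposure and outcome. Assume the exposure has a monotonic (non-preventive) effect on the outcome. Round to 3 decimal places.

p₁ = 0.128, p₀ = 0.0292.
Under exogeneity and monotonicity, PN = (p₁ − p₀) / p₁.
PN = (0.128 − 0.0292) / 0.128 = 0.0988 / 0.128 ≈ 0.7719

PN ≈ 0.772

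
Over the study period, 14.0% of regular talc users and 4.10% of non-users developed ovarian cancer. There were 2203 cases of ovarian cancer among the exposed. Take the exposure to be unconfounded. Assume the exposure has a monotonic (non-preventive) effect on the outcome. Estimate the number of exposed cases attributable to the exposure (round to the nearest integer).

p₁ = 0.14, p₀ = 0.041.
PN = (p₁ − p₀)/p₁ = (0.14 − 0.041) / 0.14 ≈ 0.70714.
Attributable cases ≈ PN × (exposed cases) = 0.70714 × 2203 ≈ 1557.84.

about 1558 cases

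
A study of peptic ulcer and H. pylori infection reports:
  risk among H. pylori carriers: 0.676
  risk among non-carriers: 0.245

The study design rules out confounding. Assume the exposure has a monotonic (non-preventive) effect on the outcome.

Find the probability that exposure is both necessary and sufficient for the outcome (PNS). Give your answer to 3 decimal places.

PNS ≈ 0.431

Let p₁ = 0.676, p₀ = 0.245.
Under exogeneity and monotonicity, PNS = p₁ − p₀.
PNS = 0.676 − 0.245 = 0.431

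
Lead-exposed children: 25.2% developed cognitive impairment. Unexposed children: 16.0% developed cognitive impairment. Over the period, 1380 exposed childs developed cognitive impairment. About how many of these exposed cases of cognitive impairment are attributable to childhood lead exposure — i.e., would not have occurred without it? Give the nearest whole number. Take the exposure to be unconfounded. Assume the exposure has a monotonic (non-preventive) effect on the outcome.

about 504 cases

p₁ = 0.252, p₀ = 0.16.
PN = (p₁ − p₀)/p₁ = (0.252 − 0.16) / 0.252 ≈ 0.36508.
Attributable cases ≈ PN × (exposed cases) = 0.36508 × 1380 ≈ 503.81.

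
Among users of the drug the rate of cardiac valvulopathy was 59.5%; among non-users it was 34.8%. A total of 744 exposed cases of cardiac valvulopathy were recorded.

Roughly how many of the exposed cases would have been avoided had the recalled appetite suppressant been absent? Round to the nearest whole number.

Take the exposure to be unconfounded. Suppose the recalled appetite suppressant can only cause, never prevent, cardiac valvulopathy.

p₁ = 0.595, p₀ = 0.348.
PN = (p₁ − p₀)/p₁ = (0.595 − 0.348) / 0.595 ≈ 0.41513.
Attributable cases ≈ PN × (exposed cases) = 0.41513 × 744 ≈ 308.85.

about 309 cases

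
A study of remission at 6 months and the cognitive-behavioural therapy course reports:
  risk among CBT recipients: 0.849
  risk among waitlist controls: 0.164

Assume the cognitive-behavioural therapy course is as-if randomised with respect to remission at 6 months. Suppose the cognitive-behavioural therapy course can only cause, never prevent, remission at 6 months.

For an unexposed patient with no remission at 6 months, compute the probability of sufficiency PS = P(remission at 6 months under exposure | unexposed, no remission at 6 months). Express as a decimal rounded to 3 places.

PS ≈ 0.819

Let p₁ = 0.849, p₀ = 0.164.
Under exogeneity and monotonicity, PS = (p₁ − p₀) / (1 − p₀).
PS = (0.849 − 0.164) / (1 − 0.164) = 0.685 / 0.836 ≈ 0.8194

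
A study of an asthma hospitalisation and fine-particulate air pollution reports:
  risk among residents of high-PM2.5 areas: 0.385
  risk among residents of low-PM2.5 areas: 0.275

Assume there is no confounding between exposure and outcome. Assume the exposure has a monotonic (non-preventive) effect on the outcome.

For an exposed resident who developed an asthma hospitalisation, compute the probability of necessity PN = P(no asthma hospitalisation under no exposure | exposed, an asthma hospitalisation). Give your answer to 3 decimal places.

Let p₁ = 0.385, p₀ = 0.275.
Under exogeneity and monotonicity, PN = (p₁ − p₀) / p₁.
PN = (0.385 − 0.275) / 0.385 = 0.11 / 0.385 ≈ 0.2857

PN ≈ 0.286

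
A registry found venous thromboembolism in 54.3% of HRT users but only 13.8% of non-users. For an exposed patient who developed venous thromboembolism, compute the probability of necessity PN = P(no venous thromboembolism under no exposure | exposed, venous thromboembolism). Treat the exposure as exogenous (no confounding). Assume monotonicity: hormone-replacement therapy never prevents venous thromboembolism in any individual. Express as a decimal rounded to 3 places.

PN ≈ 0.746

p₁ = 0.543, p₀ = 0.138.
Under exogeneity and monotonicity, PN = (p₁ − p₀) / p₁.
PN = (0.543 − 0.138) / 0.543 = 0.405 / 0.543 ≈ 0.7459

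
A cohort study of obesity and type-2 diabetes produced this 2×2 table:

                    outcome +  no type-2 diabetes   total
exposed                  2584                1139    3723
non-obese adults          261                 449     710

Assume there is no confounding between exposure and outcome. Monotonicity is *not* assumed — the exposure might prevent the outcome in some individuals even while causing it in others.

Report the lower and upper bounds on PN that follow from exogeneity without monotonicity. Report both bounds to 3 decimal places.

p₁ = P(outcome | exposed) = 2584/3723 = 0.69406
p₀ = P(outcome | unexposed) = 261/710 = 0.36761
Under exogeneity alone the bounds on PN are max{0,(p₁−p₀)/p₁} ≤ PN ≤ min{1,(1−p₀)/p₁}.
  lower = (p₁ − p₀)/p₁ = 0.32646 / 0.69406 ≈ 0.4704
  upper = min{1, (1 − p₀)/p₁} = 0.63239 / 0.69406 ≈ 0.9111

0.470 ≤ PN ≤ 0.911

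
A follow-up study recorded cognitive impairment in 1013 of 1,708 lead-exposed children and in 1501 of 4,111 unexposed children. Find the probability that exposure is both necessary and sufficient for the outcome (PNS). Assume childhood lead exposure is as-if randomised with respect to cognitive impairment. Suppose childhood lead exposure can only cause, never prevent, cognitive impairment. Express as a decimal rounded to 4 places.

PNS ≈ 0.2280

p₁ = P(outcome | exposed) = 1013/1708 = 0.59309
p₀ = P(outcome | unexposed) = 1501/4111 = 0.36512
Under exogeneity and monotonicity, PNS = p₁ − p₀.
PNS = 0.59309 − 0.36512 = 0.22797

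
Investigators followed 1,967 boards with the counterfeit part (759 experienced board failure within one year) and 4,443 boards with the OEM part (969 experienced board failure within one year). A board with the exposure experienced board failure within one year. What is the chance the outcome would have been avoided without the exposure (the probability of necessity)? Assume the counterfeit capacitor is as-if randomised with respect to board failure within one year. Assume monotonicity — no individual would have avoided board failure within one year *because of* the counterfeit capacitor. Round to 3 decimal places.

p₁ = P(outcome | exposed) = 759/1967 = 0.38587
p₀ = P(outcome | unexposed) = 969/4443 = 0.2181
Under exogeneity and monotonicity, PN = (p₁ − p₀) / p₁.
PN = (0.38587 − 0.2181) / 0.38587 = 0.16777 / 0.38587 ≈ 0.4348

PN ≈ 0.435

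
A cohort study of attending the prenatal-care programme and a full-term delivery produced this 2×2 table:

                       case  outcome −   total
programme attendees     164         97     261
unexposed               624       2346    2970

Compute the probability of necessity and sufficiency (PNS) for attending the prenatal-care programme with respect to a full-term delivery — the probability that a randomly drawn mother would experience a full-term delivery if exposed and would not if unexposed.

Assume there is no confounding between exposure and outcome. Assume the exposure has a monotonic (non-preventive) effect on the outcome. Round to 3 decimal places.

p₁ = P(outcome | exposed) = 164/261 = 0.62835
p₀ = P(outcome | unexposed) = 624/2970 = 0.2101
Under exogeneity and monotonicity, PNS = p₁ − p₀.
PNS = 0.62835 − 0.2101 = 0.41825

PNS ≈ 0.418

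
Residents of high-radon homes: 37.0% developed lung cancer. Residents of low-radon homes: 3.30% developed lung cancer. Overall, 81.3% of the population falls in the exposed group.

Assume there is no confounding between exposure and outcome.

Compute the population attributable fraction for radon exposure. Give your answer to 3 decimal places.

p₁ = 0.37, p₀ = 0.033.
Overall risk P(Y=1) = π·p₁ + (1−π)·p₀ = 0.813×0.37 + 0.187×0.033 = 0.30698.
Under exogeneity, PAF = [P(Y=1) − p₀] / P(Y=1).
PAF = (0.30698 − 0.033) / 0.30698 ≈ 0.8925

PAF ≈ 0.893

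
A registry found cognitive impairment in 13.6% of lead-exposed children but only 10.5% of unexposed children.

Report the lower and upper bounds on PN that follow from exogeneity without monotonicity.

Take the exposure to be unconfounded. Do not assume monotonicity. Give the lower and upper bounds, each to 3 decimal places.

0.228 ≤ PN ≤ 1.000

p₁ = 0.136, p₀ = 0.105.
Under exogeneity alone the bounds on PN are max{0,(p₁−p₀)/p₁} ≤ PN ≤ min{1,(1−p₀)/p₁}.
  lower = (p₁ − p₀)/p₁ = 0.031 / 0.136 ≈ 0.2279
  upper = min{1, (1 − p₀)/p₁} = 0.895 / 0.136 ≈ 6.5809 → capped at 1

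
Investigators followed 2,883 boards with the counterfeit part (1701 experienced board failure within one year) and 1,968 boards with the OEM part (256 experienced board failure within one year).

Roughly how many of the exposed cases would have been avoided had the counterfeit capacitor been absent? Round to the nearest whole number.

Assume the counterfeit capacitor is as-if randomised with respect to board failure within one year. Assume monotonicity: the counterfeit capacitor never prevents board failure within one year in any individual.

about 1326 cases

p₁ = P(outcome | exposed) = 1701/2883 = 0.59001
p₀ = P(outcome | unexposed) = 256/1968 = 0.13008
PN = (p₁ − p₀)/p₁ = (0.59001 − 0.13008) / 0.59001 ≈ 0.77953.
Attributable cases ≈ PN × (exposed cases) = 0.77953 × 1701 ≈ 1325.98.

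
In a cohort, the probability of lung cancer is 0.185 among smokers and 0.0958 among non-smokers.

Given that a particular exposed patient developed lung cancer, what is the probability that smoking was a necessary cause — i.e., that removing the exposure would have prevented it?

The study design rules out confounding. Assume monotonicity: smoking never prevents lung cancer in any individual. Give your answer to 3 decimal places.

PN ≈ 0.482

Let p₁ = 0.185, p₀ = 0.0958.
Under exogeneity and monotonicity, PN = (p₁ − p₀) / p₁.
PN = (0.185 − 0.0958) / 0.185 = 0.0892 / 0.185 ≈ 0.4822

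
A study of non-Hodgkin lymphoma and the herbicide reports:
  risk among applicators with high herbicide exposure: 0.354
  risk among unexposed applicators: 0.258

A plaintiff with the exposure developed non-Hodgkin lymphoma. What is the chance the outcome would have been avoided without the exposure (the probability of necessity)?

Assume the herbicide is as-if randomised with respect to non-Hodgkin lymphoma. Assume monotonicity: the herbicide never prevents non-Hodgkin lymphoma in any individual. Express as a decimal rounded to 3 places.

Let p₁ = 0.354, p₀ = 0.258.
Under exogeneity and monotonicity, PN = (p₁ − p₀) / p₁.
PN = (0.354 − 0.258) / 0.354 = 0.096 / 0.354 ≈ 0.2712

PN ≈ 0.271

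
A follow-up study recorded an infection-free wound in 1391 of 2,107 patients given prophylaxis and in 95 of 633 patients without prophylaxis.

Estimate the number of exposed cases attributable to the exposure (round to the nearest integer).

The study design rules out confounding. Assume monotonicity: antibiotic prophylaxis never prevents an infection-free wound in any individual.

about 1075 cases

p₁ = P(outcome | exposed) = 1391/2107 = 0.66018
p₀ = P(outcome | unexposed) = 95/633 = 0.15008
PN = (p₁ − p₀)/p₁ = (0.66018 − 0.15008) / 0.66018 ≈ 0.77267.
Attributable cases ≈ PN × (exposed cases) = 0.77267 × 1391 ≈ 1074.78.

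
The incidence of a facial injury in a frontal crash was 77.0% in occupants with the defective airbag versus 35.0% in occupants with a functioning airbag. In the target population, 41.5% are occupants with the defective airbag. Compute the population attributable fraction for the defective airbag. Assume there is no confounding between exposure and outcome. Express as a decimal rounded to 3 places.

p₁ = 0.77, p₀ = 0.35.
Overall risk P(Y=1) = π·p₁ + (1−π)·p₀ = 0.415×0.77 + 0.585×0.35 = 0.5243.
Under exogeneity, PAF = [P(Y=1) − p₀] / P(Y=1).
PAF = (0.5243 − 0.35) / 0.5243 ≈ 0.3324

PAF ≈ 0.332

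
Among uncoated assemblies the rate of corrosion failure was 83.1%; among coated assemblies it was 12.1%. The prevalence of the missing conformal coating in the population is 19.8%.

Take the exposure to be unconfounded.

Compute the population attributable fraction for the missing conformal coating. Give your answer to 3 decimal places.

p₁ = 0.831, p₀ = 0.121.
Overall risk P(Y=1) = π·p₁ + (1−π)·p₀ = 0.198×0.831 + 0.802×0.121 = 0.26158.
Under exogeneity, PAF = [P(Y=1) − p₀] / P(Y=1).
PAF = (0.26158 − 0.121) / 0.26158 ≈ 0.5374

PAF ≈ 0.537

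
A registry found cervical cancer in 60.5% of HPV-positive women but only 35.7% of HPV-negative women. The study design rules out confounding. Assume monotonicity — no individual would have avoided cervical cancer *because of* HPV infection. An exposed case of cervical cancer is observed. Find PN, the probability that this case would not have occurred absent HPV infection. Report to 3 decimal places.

p₁ = 0.605, p₀ = 0.357.
Under exogeneity and monotonicity, PN = (p₁ − p₀) / p₁.
PN = (0.605 − 0.357) / 0.605 = 0.248 / 0.605 ≈ 0.4099

PN ≈ 0.410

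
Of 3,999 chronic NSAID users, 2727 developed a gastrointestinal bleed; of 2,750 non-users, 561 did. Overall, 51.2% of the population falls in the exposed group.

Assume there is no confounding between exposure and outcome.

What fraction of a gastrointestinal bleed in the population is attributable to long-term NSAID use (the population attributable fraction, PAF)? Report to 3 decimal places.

PAF ≈ 0.545

p₁ = P(outcome | exposed) = 2727/3999 = 0.68192
p₀ = P(outcome | unexposed) = 561/2750 = 0.204
Overall risk P(Y=1) = π·p₁ + (1−π)·p₀ = 0.512×0.68192 + 0.488×0.204 = 0.4487.
Under exogeneity, PAF = [P(Y=1) − p₀] / P(Y=1).
PAF = (0.4487 − 0.204) / 0.4487 ≈ 0.5453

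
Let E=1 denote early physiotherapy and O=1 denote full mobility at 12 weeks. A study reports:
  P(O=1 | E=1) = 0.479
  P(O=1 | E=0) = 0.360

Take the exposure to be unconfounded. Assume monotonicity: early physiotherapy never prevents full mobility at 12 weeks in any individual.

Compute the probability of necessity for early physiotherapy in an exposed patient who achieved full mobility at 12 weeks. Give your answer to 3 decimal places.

PN ≈ 0.248

Let p₁ = 0.479, p₀ = 0.36.
Under exogeneity and monotonicity, PN = (p₁ − p₀) / p₁.
PN = (0.479 − 0.36) / 0.479 = 0.119 / 0.479 ≈ 0.2484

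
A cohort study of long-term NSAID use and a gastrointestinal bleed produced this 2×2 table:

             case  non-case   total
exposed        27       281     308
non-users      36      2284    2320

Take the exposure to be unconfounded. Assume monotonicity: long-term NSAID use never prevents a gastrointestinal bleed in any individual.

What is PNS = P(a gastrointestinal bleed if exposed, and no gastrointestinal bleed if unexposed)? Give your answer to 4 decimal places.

p₁ = P(outcome | exposed) = 27/308 = 0.087662
p₀ = P(outcome | unexposed) = 36/2320 = 0.015517
Under exogeneity and monotonicity, PNS = p₁ − p₀.
PNS = 0.087662 − 0.015517 = 0.072145

PNS ≈ 0.0721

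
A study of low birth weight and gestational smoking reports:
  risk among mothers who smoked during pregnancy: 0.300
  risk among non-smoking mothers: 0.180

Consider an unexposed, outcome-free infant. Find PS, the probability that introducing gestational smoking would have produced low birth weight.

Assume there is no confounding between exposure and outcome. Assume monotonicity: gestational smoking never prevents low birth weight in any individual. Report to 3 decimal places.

PS ≈ 0.146

Let p₁ = 0.3, p₀ = 0.18.
Under exogeneity and monotonicity, PS = (p₁ − p₀) / (1 − p₀).
PS = (0.3 − 0.18) / (1 − 0.18) = 0.12 / 0.82 ≈ 0.1463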